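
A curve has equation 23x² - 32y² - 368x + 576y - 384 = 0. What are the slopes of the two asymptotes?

Collect terms: 23(x² - 16x) -32(y² - 18y) = 384
Complete the square: 23(x - 8)² -32(y - 9)² = 384 + 1472 - 2592 = -736
Dividing both sides by -736: (y - 9)²/23 - (x - 8)²/32 = 1
Hyperbola, center (8, 9), transverse axis vertical; a² = 23, b² = 32.
For a vertical hyperbola the asymptotes have slope ±a/b.
Here that is ±√23/4√2 = ±√46/8.

√46/8 and -√46/8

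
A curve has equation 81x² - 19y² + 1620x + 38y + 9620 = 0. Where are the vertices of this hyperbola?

Group: 81(x² + 20x) -19(y² - 2y) = -9620
Complete the square: 81(x + 10)² -19(y - 1)² = -9620 + 8100 - 19 = -1539
Dividing both sides by -1539: (y - 1)²/81 - (x + 10)²/19 = 1
Hyperbola, center (-10, 1), transverse axis vertical; a² = 81, b² = 19.
a = 9. Vertices at (h, k ± a).

(-10, -8) and (-10, 10)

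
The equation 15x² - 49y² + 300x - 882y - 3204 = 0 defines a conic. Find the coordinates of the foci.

Collect terms: 15(x² + 20x) -49(y² + 18y) = 3204
Completing the square gives 15(x + 10)² -49(y + 9)² = 3204 + 1500 - 3969 = 735.
Divide by 735: (x + 10)²/49 - (y + 9)²/15 = 1
Hyperbola, center (-10, -9), transverse axis horizontal; a² = 49, b² = 15.
c² = a² + b² = 49 + 15 = 64, so c = 8.
Foci lie on the horizontal axis through the center: (h ± c, k).

(-18, -9) and (-2, -9)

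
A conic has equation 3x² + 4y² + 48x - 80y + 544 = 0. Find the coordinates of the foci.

(-10, 10) and (-6, 10)

Group the x- and y-terms: 3(x² + 16x) + 4(y² - 20y) = -544
Completing the square gives 3(x + 8)² + 4(y - 10)² = -544 + 192 + 400 = 48.
Dividing both sides by 48: (x + 8)²/16 + (y - 10)²/12 = 1
Ellipse, center (-8, 10), major axis horizontal; a² = 16, b² = 12.
c² = a² - b² = 16 - 12 = 4, so c = 2.
Foci lie on the horizontal axis through the center: (h ± c, k).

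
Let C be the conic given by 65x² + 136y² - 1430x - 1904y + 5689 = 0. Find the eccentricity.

Collect terms: 65(x² - 22x) + 136(y² - 14y) = -5689
Complete the square in x and y: 65(x - 11)² + 136(y - 7)² = -5689 + 7865 + 6664 = 8840
Dividing both sides by 8840: (x - 11)²/136 + (y - 7)²/65 = 1
Ellipse, center (11, 7), major axis horizontal; a² = 136, b² = 65.
c² = a² - b² = 71, so c = √71.
e = c/a = √71/2√34 = √2414/68.

e = √2414/68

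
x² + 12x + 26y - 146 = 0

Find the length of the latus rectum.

26

Only x is squared. Complete the square in x: (x + 6)² = -26(y - 7).
Vertex (-6, 7); 4p = -26 so p = -13/2. Opens down.
Latus rectum length = |4p| = 26.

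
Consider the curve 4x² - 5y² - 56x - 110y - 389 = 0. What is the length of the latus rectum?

4(x² - 14x) -5(y² + 22y) = 389
Completing the square gives 4(x - 7)² -5(y + 11)² = 389 + 196 - 605 = -20.
Divide by -20: (y + 11)²/4 - (x - 7)²/5 = 1
Hyperbola, center (7, -11), transverse axis vertical; a² = 4, b² = 5.
Latus rectum length = 2b²/a = 2·5/2 = 5.

5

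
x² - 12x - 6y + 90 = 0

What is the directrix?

Only x is squared. Complete the square in x: (x - 6)² = 6(y - 9).
Vertex (6, 9); 4p = 6 so p = 3/2. Opens up.
Directrix is the horizontal line y = k − p = 9 − (3/2) = 15/2.

y = 15/2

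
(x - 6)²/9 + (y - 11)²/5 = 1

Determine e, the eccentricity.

Center (6, 11). The larger denominator 9 sits under the x-term, so the major axis is horizontal; a² = 9, b² = 5.
c² = a² - b² = 4, so c = 2.
e = c/a = 2/3.

e = 2/3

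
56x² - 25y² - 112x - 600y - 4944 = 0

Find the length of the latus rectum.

Group: 56(x² - 2x) -25(y² + 24y) = 4944
Completing the square gives 56(x - 1)² -25(y + 12)² = 4944 + 56 - 3600 = 1400.
Dividing both sides by 1400: (x - 1)²/25 - (y + 12)²/56 = 1
Hyperbola, center (1, -12), transverse axis horizontal; a² = 25, b² = 56.
Latus rectum length = 2b²/a = 2·56/5 = 112/5.

112/5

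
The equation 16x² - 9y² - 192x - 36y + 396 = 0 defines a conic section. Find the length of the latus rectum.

Collect terms: 16(x² - 12x) -9(y² + 4y) = -396
Completing the square gives 16(x - 6)² -9(y + 2)² = -396 + 576 - 36 = 144.
Dividing both sides by 144: (x - 6)²/9 - (y + 2)²/16 = 1
Hyperbola, center (6, -2), transverse axis horizontal; a² = 9, b² = 16.
Latus rectum length = 2b²/a = 2·16/3 = 32/3.

32/3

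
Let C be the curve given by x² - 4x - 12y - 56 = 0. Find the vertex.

(2, -5)

Only x is squared. Complete the square in x: (x - 2)² = 12(y + 5).
Vertex (2, -5); 4p = 12 so p = 3. Opens up.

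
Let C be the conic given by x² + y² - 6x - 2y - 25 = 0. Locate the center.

(3, 1)

(x² - 6x) + (y² - 2y) = 25
Completing the square gives (x - 3)² + (y - 1)² = 25 + 9 + 1 = 35.
So (x - 3)² + (y - 1)² = 35.
Circle centered at (3, 1) with r² = 35.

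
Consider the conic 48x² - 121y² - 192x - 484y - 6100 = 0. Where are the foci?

(-11, -2) and (15, -2)

Rearranging, 48(x² - 4x) -121(y² + 4y) = 6100.
Complete the square: 48(x - 2)² -121(y + 2)² = 6100 + 192 - 484 = 5808
Divide through by 5808 to get (x - 2)²/121 - (y + 2)²/48 = 1.
Hyperbola, center (2, -2), transverse axis horizontal; a² = 121, b² = 48.
c² = a² + b² = 121 + 48 = 169, so c = 13.
Foci lie on the horizontal axis through the center: (h ± c, k).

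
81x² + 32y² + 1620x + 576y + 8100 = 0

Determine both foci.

81(x² + 20x) + 32(y² + 18y) = -8100
Complete the square in x and y: 81(x + 10)² + 32(y + 9)² = -8100 + 8100 + 2592 = 2592
Dividing both sides by 2592: (x + 10)²/32 + (y + 9)²/81 = 1
Ellipse, center (-10, -9), major axis vertical; a² = 81, b² = 32.
c² = a² - b² = 81 - 32 = 49, so c = 7.
Foci lie on the vertical axis through the center: (h, k ± c).

(-10, -16) and (-10, -2)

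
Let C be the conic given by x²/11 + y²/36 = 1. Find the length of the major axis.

12

Center (0, 0). The larger denominator 36 sits under the y-term, so the major axis is vertical; a² = 36, b² = 11.
a² = 36 so a = 6; the major axis has length 2a = 12.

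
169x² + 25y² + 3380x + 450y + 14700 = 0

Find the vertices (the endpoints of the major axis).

(-10, -22) and (-10, 4)

Group the x- and y-terms: 169(x² + 20x) + 25(y² + 18y) = -14700
Completing the square gives 169(x + 10)² + 25(y + 9)² = -14700 + 16900 + 2025 = 4225.
Divide by 4225: (x + 10)²/25 + (y + 9)²/169 = 1
Ellipse, center (-10, -9), major axis vertical; a² = 169, b² = 25.
a = 13. Vertices at (h, k ± a).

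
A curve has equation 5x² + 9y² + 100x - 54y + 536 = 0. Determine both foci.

(-12, 3) and (-8, 3)

Collect terms: 5(x² + 20x) + 9(y² - 6y) = -536
Completing the square gives 5(x + 10)² + 9(y - 3)² = -536 + 500 + 81 = 45.
Divide by 45: (x + 10)²/9 + (y - 3)²/5 = 1
Ellipse, center (-10, 3), major axis horizontal; a² = 9, b² = 5.
c² = a² - b² = 9 - 5 = 4, so c = 2.
Foci lie on the horizontal axis through the center: (h ± c, k).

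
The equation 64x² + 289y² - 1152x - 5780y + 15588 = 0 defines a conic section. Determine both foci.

Collect terms: 64(x² - 18x) + 289(y² - 20y) = -15588
Complete the square in x and y: 64(x - 9)² + 289(y - 10)² = -15588 + 5184 + 28900 = 18496
Divide through by 18496 to get (x - 9)²/289 + (y - 10)²/64 = 1.
Ellipse, center (9, 10), major axis horizontal; a² = 289, b² = 64.
c² = a² - b² = 289 - 64 = 225, so c = 15.
Foci lie on the horizontal axis through the center: (h ± c, k).

(-6, 10) and (24, 10)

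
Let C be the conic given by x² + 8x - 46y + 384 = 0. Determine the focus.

(-4, 39/2)

Only x is squared. Complete the square in x: (x + 4)² = 46(y - 8).
Vertex (-4, 8); 4p = 46 so p = 23/2. Opens up.
Focus is p units from the vertex along the axis: (h, k + p).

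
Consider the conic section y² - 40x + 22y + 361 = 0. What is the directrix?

x = -4

Only y is squared. Complete the square in y: (y + 11)² = 40(x - 6).
Vertex (6, -11); 4p = 40 so p = 10. Opens right.
Directrix is the vertical line x = h − p = 6 − (10) = -4.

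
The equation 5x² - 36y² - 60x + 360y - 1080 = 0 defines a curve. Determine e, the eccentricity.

Group: 5(x² - 12x) -36(y² - 10y) = 1080
Complete the square in x and y: 5(x - 6)² -36(y - 5)² = 1080 + 180 - 900 = 360
Dividing both sides by 360: (x - 6)²/72 - (y - 5)²/10 = 1
Hyperbola, center (6, 5), transverse axis horizontal; a² = 72, b² = 10.
c² = a² + b² = 82, so c = √82.
e = c/a = √82/6√2 = √41/6.

e = √41/6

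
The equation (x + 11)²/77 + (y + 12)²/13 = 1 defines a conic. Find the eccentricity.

Center (-11, -12). The larger denominator 77 sits under the x-term, so the major axis is horizontal; a² = 77, b² = 13.
c² = a² - b² = 64, so c = 8.
e = c/a = 8/√77 = 8√77/77.

e = 8√77/77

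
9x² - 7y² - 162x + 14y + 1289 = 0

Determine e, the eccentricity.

e = 4/3

Rearranging, 9(x² - 18x) -7(y² - 2y) = -1289.
Completing the square gives 9(x - 9)² -7(y - 1)² = -1289 + 729 - 7 = -567.
Divide by -567: (y - 1)²/81 - (x - 9)²/63 = 1
Hyperbola, center (9, 1), transverse axis vertical; a² = 81, b² = 63.
c² = a² + b² = 144, so c = 12.
e = c/a = 12/9 = 4/3.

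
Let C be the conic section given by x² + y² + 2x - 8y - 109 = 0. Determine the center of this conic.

(-1, 4)

Collect terms: (x² + 2x) + (y² - 8y) = 109
Complete the square: (x + 1)² + (y - 4)² = 109 + 1 + 16 = 126
So (x + 1)² + (y - 4)² = 126.
Circle centered at (-1, 4) with r² = 126.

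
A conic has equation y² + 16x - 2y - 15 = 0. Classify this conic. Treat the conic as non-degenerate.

No xy term. Coefficients of x² and y² are A = 0, C = 1.
Exactly one squared variable ⇒ parabola.

parabola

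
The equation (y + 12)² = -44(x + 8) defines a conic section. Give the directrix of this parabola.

Vertex (-8, -12); 4p = -44 so p = -11. Opens left.
Directrix is the vertical line x = h − p = -8 − (-11) = 3.

x = 3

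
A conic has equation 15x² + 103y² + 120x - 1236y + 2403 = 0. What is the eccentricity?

15(x² + 8x) + 103(y² - 12y) = -2403
Complete the square: 15(x + 4)² + 103(y - 6)² = -2403 + 240 + 3708 = 1545
Divide through by 1545 to get (x + 4)²/103 + (y - 6)²/15 = 1.
Ellipse, center (-4, 6), major axis horizontal; a² = 103, b² = 15.
c² = a² - b² = 88, so c = 2√22.
e = c/a = 2√22/√103 = 2√2266/103.

e = 2√2266/103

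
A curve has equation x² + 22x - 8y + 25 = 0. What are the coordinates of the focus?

(-11, -10)

Only x is squared. Complete the square in x: (x + 11)² = 8(y + 12).
Vertex (-11, -12); 4p = 8 so p = 2. Opens up.
Focus is p units from the vertex along the axis: (h, k + p).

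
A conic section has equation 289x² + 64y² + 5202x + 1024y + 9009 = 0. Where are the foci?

(-9, -23) and (-9, 7)

Rearranging, 289(x² + 18x) + 64(y² + 16y) = -9009.
289(x + 9)² + 64(y + 8)² = -9009 + 23409 + 4096 = 18496
Divide by 18496: (x + 9)²/64 + (y + 8)²/289 = 1
Ellipse, center (-9, -8), major axis vertical; a² = 289, b² = 64.
c² = a² - b² = 289 - 64 = 225, so c = 15.
Foci lie on the vertical axis through the center: (h, k ± c).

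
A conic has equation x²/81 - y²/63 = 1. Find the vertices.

Center (0, 0). The positive term is the x-term, so the transverse axis is horizontal; a² = 81, b² = 63.
a = 9. Vertices at (h ± a, k).

(-9, 0) and (9, 0)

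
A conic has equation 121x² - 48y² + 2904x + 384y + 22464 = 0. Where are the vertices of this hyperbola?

(-12, -7) and (-12, 15)

Group: 121(x² + 24x) -48(y² - 8y) = -22464
121(x + 12)² -48(y - 4)² = -22464 + 17424 - 768 = -5808
Dividing both sides by -5808: (y - 4)²/121 - (x + 12)²/48 = 1
Hyperbola, center (-12, 4), transverse axis vertical; a² = 121, b² = 48.
a = 11. Vertices at (h, k ± a).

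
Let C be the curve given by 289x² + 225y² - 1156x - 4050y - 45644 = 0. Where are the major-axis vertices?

(2, -8) and (2, 26)

Rearranging, 289(x² - 4x) + 225(y² - 18y) = 45644.
Complete the square in x and y: 289(x - 2)² + 225(y - 9)² = 45644 + 1156 + 18225 = 65025
Divide through by 65025 to get (x - 2)²/225 + (y - 9)²/289 = 1.
Ellipse, center (2, 9), major axis vertical; a² = 289, b² = 225.
a = 17. Vertices at (h, k ± a).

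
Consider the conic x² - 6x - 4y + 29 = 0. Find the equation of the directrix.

Only x is squared. Complete the square in x: (x - 3)² = 4(y - 5).
Vertex (3, 5); 4p = 4 so p = 1. Opens up.
Directrix is the horizontal line y = k − p = 5 − (1) = 4.

y = 4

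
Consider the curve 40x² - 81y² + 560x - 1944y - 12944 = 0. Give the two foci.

Group the x- and y-terms: 40(x² + 14x) -81(y² + 24y) = 12944
Completing the square gives 40(x + 7)² -81(y + 12)² = 12944 + 1960 - 11664 = 3240.
Divide by 3240: (x + 7)²/81 - (y + 12)²/40 = 1
Hyperbola, center (-7, -12), transverse axis horizontal; a² = 81, b² = 40.
c² = a² + b² = 81 + 40 = 121, so c = 11.
Foci lie on the horizontal axis through the center: (h ± c, k).

(-18, -12) and (4, -12)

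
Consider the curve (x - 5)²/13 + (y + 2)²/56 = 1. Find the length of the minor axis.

Center (5, -2). The larger denominator 56 sits under the y-term, so the major axis is vertical; a² = 56, b² = 13.
b² = 13 so b = √13; the minor axis has length 2b = 2√13.

2√13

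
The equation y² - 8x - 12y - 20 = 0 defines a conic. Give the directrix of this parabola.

x = -9

Only y is squared. Complete the square in y: (y - 6)² = 8(x + 7).
Vertex (-7, 6); 4p = 8 so p = 2. Opens right.
Directrix is the vertical line x = h − p = -7 − (2) = -9.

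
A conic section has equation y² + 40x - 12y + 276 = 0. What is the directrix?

x = 4

Only y is squared. Complete the square in y: (y - 6)² = -40(x + 6).
Vertex (-6, 6); 4p = -40 so p = -10. Opens left.
Directrix is the vertical line x = h − p = -6 − (-10) = 4.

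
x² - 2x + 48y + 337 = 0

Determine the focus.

Only x is squared. Complete the square in x: (x - 1)² = -48(y + 7).
Vertex (1, -7); 4p = -48 so p = -12. Opens down.
Focus is p units from the vertex along the axis: (h, k + p).

(1, -19)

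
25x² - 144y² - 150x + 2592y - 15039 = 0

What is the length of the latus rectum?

25(x² - 6x) -144(y² - 18y) = 15039
25(x - 3)² -144(y - 9)² = 15039 + 225 - 11664 = 3600
Divide by 3600: (x - 3)²/144 - (y - 9)²/25 = 1
Hyperbola, center (3, 9), transverse axis horizontal; a² = 144, b² = 25.
Latus rectum length = 2b²/a = 2·25/12 = 25/6.

25/6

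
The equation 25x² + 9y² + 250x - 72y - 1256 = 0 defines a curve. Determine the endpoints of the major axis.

25(x² + 10x) + 9(y² - 8y) = 1256
25(x + 5)² + 9(y - 4)² = 1256 + 625 + 144 = 2025
Divide by 2025: (x + 5)²/81 + (y - 4)²/225 = 1
Ellipse, center (-5, 4), major axis vertical; a² = 225, b² = 81.
a = 15. Vertices at (h, k ± a).

(-5, -11) and (-5, 19)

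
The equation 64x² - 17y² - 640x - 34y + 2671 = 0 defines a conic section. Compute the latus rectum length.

Rearranging, 64(x² - 10x) -17(y² + 2y) = -2671.
64(x - 5)² -17(y + 1)² = -2671 + 1600 - 17 = -1088
Divide by -1088: (y + 1)²/64 - (x - 5)²/17 = 1
Hyperbola, center (5, -1), transverse axis vertical; a² = 64, b² = 17.
Latus rectum length = 2b²/a = 2·17/8 = 17/4.

17/4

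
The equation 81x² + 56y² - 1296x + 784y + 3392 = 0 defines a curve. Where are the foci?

Group the x- and y-terms: 81(x² - 16x) + 56(y² + 14y) = -3392
81(x - 8)² + 56(y + 7)² = -3392 + 5184 + 2744 = 4536
Divide through by 4536 to get (x - 8)²/56 + (y + 7)²/81 = 1.
Ellipse, center (8, -7), major axis vertical; a² = 81, b² = 56.
c² = a² - b² = 81 - 56 = 25, so c = 5.
Foci lie on the vertical axis through the center: (h, k ± c).

(8, -12) and (8, -2)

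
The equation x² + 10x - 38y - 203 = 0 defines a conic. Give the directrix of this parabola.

y = -31/2

Only x is squared. Complete the square in x: (x + 5)² = 38(y + 6).
Vertex (-5, -6); 4p = 38 so p = 19/2. Opens up.
Directrix is the horizontal line y = k − p = -6 − (19/2) = -31/2.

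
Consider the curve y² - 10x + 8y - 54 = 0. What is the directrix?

Only y is squared. Complete the square in y: (y + 4)² = 10(x + 7).
Vertex (-7, -4); 4p = 10 so p = 5/2. Opens right.
Directrix is the vertical line x = h − p = -7 − (5/2) = -19/2.

x = -19/2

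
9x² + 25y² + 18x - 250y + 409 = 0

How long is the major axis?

10

9(x² + 2x) + 25(y² - 10y) = -409
9(x + 1)² + 25(y - 5)² = -409 + 9 + 625 = 225
Divide through by 225 to get (x + 1)²/25 + (y - 5)²/9 = 1.
Ellipse, center (-1, 5), major axis horizontal; a² = 25, b² = 9.
a² = 25 so a = 5; the major axis has length 2a = 10.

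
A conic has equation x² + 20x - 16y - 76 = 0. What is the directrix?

Only x is squared. Complete the square in x: (x + 10)² = 16(y + 11).
Vertex (-10, -11); 4p = 16 so p = 4. Opens up.
Directrix is the horizontal line y = k − p = -11 − (4) = -15.

y = -15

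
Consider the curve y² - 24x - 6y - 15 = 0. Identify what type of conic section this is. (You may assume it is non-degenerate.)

parabola

No xy term. Coefficients of x² and y² are A = 0, C = 1.
Exactly one squared variable ⇒ parabola.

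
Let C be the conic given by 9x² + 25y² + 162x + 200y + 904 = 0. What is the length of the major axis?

10

Rearranging, 9(x² + 18x) + 25(y² + 8y) = -904.
Complete the square: 9(x + 9)² + 25(y + 4)² = -904 + 729 + 400 = 225
Divide by 225: (x + 9)²/25 + (y + 4)²/9 = 1
Ellipse, center (-9, -4), major axis horizontal; a² = 25, b² = 9.
a² = 25 so a = 5; the major axis has length 2a = 10.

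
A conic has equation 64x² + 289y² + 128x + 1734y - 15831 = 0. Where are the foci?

(-16, -3) and (14, -3)

Group the x- and y-terms: 64(x² + 2x) + 289(y² + 6y) = 15831
64(x + 1)² + 289(y + 3)² = 15831 + 64 + 2601 = 18496
Dividing both sides by 18496: (x + 1)²/289 + (y + 3)²/64 = 1
Ellipse, center (-1, -3), major axis horizontal; a² = 289, b² = 64.
c² = a² - b² = 289 - 64 = 225, so c = 15.
Foci lie on the horizontal axis through the center: (h ± c, k).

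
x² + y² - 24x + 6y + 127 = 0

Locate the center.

Rearranging, (x² - 24x) + (y² + 6y) = -127.
Complete the square: (x - 12)² + (y + 3)² = -127 + 144 + 9 = 26
So (x - 12)² + (y + 3)² = 26.
Circle centered at (12, -3) with r² = 26.

(12, -3)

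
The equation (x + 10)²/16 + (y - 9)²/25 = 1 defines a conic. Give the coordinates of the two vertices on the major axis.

Center (-10, 9). The larger denominator 25 sits under the y-term, so the major axis is vertical; a² = 25, b² = 16.
a = 5. Vertices at (h, k ± a).

(-10, 4) and (-10, 14)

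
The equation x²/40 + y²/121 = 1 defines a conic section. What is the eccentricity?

Center (0, 0). The larger denominator 121 sits under the y-term, so the major axis is vertical; a² = 121, b² = 40.
c² = a² - b² = 81, so c = 9.
e = c/a = 9/11.

e = 9/11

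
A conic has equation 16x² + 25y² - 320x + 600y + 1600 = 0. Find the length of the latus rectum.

Group: 16(x² - 20x) + 25(y² + 24y) = -1600
16(x - 10)² + 25(y + 12)² = -1600 + 1600 + 3600 = 3600
Dividing both sides by 3600: (x - 10)²/225 + (y + 12)²/144 = 1
Ellipse, center (10, -12), major axis horizontal; a² = 225, b² = 144.
Latus rectum length = 2b²/a = 2·144/15 = 96/5.

96/5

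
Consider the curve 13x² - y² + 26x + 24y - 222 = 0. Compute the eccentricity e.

13(x² + 2x) -(y² - 24y) = 222
Complete the square in x and y: 13(x + 1)² -(y - 12)² = 222 + 13 - 144 = 91
Divide by 91: (x + 1)²/7 - (y - 12)²/91 = 1
Hyperbola, center (-1, 12), transverse axis horizontal; a² = 7, b² = 91.
c² = a² + b² = 98, so c = 7√2.
e = c/a = 7√2/√7 = √14.

e = √14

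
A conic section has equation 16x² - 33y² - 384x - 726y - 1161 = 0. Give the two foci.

Group: 16(x² - 24x) -33(y² + 22y) = 1161
Complete the square in x and y: 16(x - 12)² -33(y + 11)² = 1161 + 2304 - 3993 = -528
Divide through by -528 to get (y + 11)²/16 - (x - 12)²/33 = 1.
Hyperbola, center (12, -11), transverse axis vertical; a² = 16, b² = 33.
c² = a² + b² = 16 + 33 = 49, so c = 7.
Foci lie on the vertical axis through the center: (h, k ± c).

(12, -18) and (12, -4)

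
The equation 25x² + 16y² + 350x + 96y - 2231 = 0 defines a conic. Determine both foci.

Group the x- and y-terms: 25(x² + 14x) + 16(y² + 6y) = 2231
Completing the square gives 25(x + 7)² + 16(y + 3)² = 2231 + 1225 + 144 = 3600.
Dividing both sides by 3600: (x + 7)²/144 + (y + 3)²/225 = 1
Ellipse, center (-7, -3), major axis vertical; a² = 225, b² = 144.
c² = a² - b² = 225 - 144 = 81, so c = 9.
Foci lie on the vertical axis through the center: (h, k ± c).

(-7, -12) and (-7, 6)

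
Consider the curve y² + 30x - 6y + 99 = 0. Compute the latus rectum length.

Only y is squared. Complete the square in y: (y - 3)² = -30(x + 3).
Vertex (-3, 3); 4p = -30 so p = -15/2. Opens left.
Latus rectum length = |4p| = 30.

30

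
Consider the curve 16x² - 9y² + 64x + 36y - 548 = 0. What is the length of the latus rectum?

64/3

16(x² + 4x) -9(y² - 4y) = 548
Complete the square: 16(x + 2)² -9(y - 2)² = 548 + 64 - 36 = 576
Divide through by 576 to get (x + 2)²/36 - (y - 2)²/64 = 1.
Hyperbola, center (-2, 2), transverse axis horizontal; a² = 36, b² = 64.
Latus rectum length = 2b²/a = 2·64/6 = 64/3.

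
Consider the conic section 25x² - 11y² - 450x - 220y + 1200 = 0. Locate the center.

Rearranging, 25(x² - 18x) -11(y² + 20y) = -1200.
Complete the square: 25(x - 9)² -11(y + 10)² = -1200 + 2025 - 1100 = -275
Divide by -275: (y + 10)²/25 - (x - 9)²/11 = 1
Hyperbola with center (9, -10).

(9, -10)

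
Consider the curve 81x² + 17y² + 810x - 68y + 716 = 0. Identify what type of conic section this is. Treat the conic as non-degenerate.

No xy term. Coefficients of x² and y² are A = 81, C = 17.
A and C have the same sign but A ≠ C ⇒ ellipse.

ellipse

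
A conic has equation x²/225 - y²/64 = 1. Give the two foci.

(-17, 0) and (17, 0)

Center (0, 0). The positive term is the x-term, so the transverse axis is horizontal; a² = 225, b² = 64.
c² = a² + b² = 225 + 64 = 289, so c = 17.
Foci lie on the horizontal axis through the center: (h ± c, k).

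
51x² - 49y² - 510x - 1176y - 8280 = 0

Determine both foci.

Collect terms: 51(x² - 10x) -49(y² + 24y) = 8280
Complete the square in x and y: 51(x - 5)² -49(y + 12)² = 8280 + 1275 - 7056 = 2499
Divide through by 2499 to get (x - 5)²/49 - (y + 12)²/51 = 1.
Hyperbola, center (5, -12), transverse axis horizontal; a² = 49, b² = 51.
c² = a² + b² = 49 + 51 = 100, so c = 10.
Foci lie on the horizontal axis through the center: (h ± c, k).

(-5, -12) and (15, -12)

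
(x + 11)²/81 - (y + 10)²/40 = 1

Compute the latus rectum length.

Center (-11, -10). The positive term is the x-term, so the transverse axis is horizontal; a² = 81, b² = 40.
Latus rectum length = 2b²/a = 2·40/9 = 80/9.

80/9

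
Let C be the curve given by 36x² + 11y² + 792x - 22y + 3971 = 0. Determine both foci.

(-11, -4) and (-11, 6)

Collect terms: 36(x² + 22x) + 11(y² - 2y) = -3971
Complete the square: 36(x + 11)² + 11(y - 1)² = -3971 + 4356 + 11 = 396
Divide through by 396 to get (x + 11)²/11 + (y - 1)²/36 = 1.
Ellipse, center (-11, 1), major axis vertical; a² = 36, b² = 11.
c² = a² - b² = 36 - 11 = 25, so c = 5.
Foci lie on the vertical axis through the center: (h, k ± c).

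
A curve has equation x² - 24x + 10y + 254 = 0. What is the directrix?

Only x is squared. Complete the square in x: (x - 12)² = -10(y + 11).
Vertex (12, -11); 4p = -10 so p = -5/2. Opens down.
Directrix is the horizontal line y = k − p = -11 − (-5/2) = -17/2.

y = -17/2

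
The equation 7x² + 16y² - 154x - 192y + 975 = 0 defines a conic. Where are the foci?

Group: 7(x² - 22x) + 16(y² - 12y) = -975
Complete the square in x and y: 7(x - 11)² + 16(y - 6)² = -975 + 847 + 576 = 448
Divide by 448: (x - 11)²/64 + (y - 6)²/28 = 1
Ellipse, center (11, 6), major axis horizontal; a² = 64, b² = 28.
c² = a² - b² = 64 - 28 = 36, so c = 6.
Foci lie on the horizontal axis through the center: (h ± c, k).

(5, 6) and (17, 6)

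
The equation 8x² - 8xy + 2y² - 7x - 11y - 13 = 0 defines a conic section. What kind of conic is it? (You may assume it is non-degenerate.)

parabola

A = 8, B = -8, C = 2.
Discriminant B² − 4AC = (-8)² − 4·8·2 = 0.
B² − 4AC = 0 ⇒ parabola.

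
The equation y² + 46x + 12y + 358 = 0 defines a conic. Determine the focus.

Only y is squared. Complete the square in y: (y + 6)² = -46(x + 7).
Vertex (-7, -6); 4p = -46 so p = -23/2. Opens left.
Focus is p units from the vertex along the axis: (h + p, k).

(-37/2, -6)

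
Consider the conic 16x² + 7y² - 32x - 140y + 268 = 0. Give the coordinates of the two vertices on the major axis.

(1, 2) and (1, 18)

Group: 16(x² - 2x) + 7(y² - 20y) = -268
Completing the square gives 16(x - 1)² + 7(y - 10)² = -268 + 16 + 700 = 448.
Dividing both sides by 448: (x - 1)²/28 + (y - 10)²/64 = 1
Ellipse, center (1, 10), major axis vertical; a² = 64, b² = 28.
a = 8. Vertices at (h, k ± a).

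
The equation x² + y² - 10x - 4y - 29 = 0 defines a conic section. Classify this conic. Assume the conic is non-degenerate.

circle

No xy term. Coefficients of x² and y² are A = 1, C = 1.
A = C (same sign) ⇒ circle.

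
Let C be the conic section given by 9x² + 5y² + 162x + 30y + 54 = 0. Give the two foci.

(-9, -11) and (-9, 5)

Rearranging, 9(x² + 18x) + 5(y² + 6y) = -54.
Complete the square in x and y: 9(x + 9)² + 5(y + 3)² = -54 + 729 + 45 = 720
Divide by 720: (x + 9)²/80 + (y + 3)²/144 = 1
Ellipse, center (-9, -3), major axis vertical; a² = 144, b² = 80.
c² = a² - b² = 144 - 80 = 64, so c = 8.
Foci lie on the vertical axis through the center: (h, k ± c).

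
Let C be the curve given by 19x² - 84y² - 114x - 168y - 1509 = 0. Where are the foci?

Rearranging, 19(x² - 6x) -84(y² + 2y) = 1509.
Complete the square in x and y: 19(x - 3)² -84(y + 1)² = 1509 + 171 - 84 = 1596
Divide through by 1596 to get (x - 3)²/84 - (y + 1)²/19 = 1.
Hyperbola, center (3, -1), transverse axis horizontal; a² = 84, b² = 19.
c² = a² + b² = 84 + 19 = 103, so c = √103.
Foci lie on the horizontal axis through the center: (h ± c, k).

(3 - √103, -1) and (3 + √103, -1)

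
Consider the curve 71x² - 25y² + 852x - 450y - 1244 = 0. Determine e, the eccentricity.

Group: 71(x² + 12x) -25(y² + 18y) = 1244
Complete the square in x and y: 71(x + 6)² -25(y + 9)² = 1244 + 2556 - 2025 = 1775
Divide through by 1775 to get (x + 6)²/25 - (y + 9)²/71 = 1.
Hyperbola, center (-6, -9), transverse axis horizontal; a² = 25, b² = 71.
c² = a² + b² = 96, so c = 4√6.
e = c/a = 4√6/5.

e = 4√6/5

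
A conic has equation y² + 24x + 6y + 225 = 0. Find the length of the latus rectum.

24

Only y is squared. Complete the square in y: (y + 3)² = -24(x + 9).
Vertex (-9, -3); 4p = -24 so p = -6. Opens left.
Latus rectum length = |4p| = 24.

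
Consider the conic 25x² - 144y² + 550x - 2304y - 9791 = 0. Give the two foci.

Group: 25(x² + 22x) -144(y² + 16y) = 9791
Completing the square gives 25(x + 11)² -144(y + 8)² = 9791 + 3025 - 9216 = 3600.
Divide through by 3600 to get (x + 11)²/144 - (y + 8)²/25 = 1.
Hyperbola, center (-11, -8), transverse axis horizontal; a² = 144, b² = 25.
c² = a² + b² = 144 + 25 = 169, so c = 13.
Foci lie on the horizontal axis through the center: (h ± c, k).

(-24, -8) and (2, -8)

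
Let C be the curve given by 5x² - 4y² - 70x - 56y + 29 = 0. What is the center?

(7, -7)

Group: 5(x² - 14x) -4(y² + 14y) = -29
Complete the square in x and y: 5(x - 7)² -4(y + 7)² = -29 + 245 - 196 = 20
Divide by 20: (x - 7)²/4 - (y + 7)²/5 = 1
Hyperbola with center (7, -7).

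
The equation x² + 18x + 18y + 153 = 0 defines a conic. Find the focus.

Only x is squared. Complete the square in x: (x + 9)² = -18(y + 4).
Vertex (-9, -4); 4p = -18 so p = -9/2. Opens down.
Focus is p units from the vertex along the axis: (h, k + p).

(-9, -17/2)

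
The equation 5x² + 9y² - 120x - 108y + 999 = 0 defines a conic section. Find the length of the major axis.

Group: 5(x² - 24x) + 9(y² - 12y) = -999
Completing the square gives 5(x - 12)² + 9(y - 6)² = -999 + 720 + 324 = 45.
Divide by 45: (x - 12)²/9 + (y - 6)²/5 = 1
Ellipse, center (12, 6), major axis horizontal; a² = 9, b² = 5.
a² = 9 so a = 3; the major axis has length 2a = 6.

6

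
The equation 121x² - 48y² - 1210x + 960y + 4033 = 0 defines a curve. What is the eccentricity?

e = 13/11

121(x² - 10x) -48(y² - 20y) = -4033
Completing the square gives 121(x - 5)² -48(y - 10)² = -4033 + 3025 - 4800 = -5808.
Divide through by -5808 to get (y - 10)²/121 - (x - 5)²/48 = 1.
Hyperbola, center (5, 10), transverse axis vertical; a² = 121, b² = 48.
c² = a² + b² = 169, so c = 13.
e = c/a = 13/11.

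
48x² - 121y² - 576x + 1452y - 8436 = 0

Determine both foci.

(-7, 6) and (19, 6)

Group: 48(x² - 12x) -121(y² - 12y) = 8436
Complete the square in x and y: 48(x - 6)² -121(y - 6)² = 8436 + 1728 - 4356 = 5808
Divide through by 5808 to get (x - 6)²/121 - (y - 6)²/48 = 1.
Hyperbola, center (6, 6), transverse axis horizontal; a² = 121, b² = 48.
c² = a² + b² = 121 + 48 = 169, so c = 13.
Foci lie on the horizontal axis through the center: (h ± c, k).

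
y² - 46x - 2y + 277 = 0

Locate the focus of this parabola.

Only y is squared. Complete the square in y: (y - 1)² = 46(x - 6).
Vertex (6, 1); 4p = 46 so p = 23/2. Opens right.
Focus is p units from the vertex along the axis: (h + p, k).

(35/2, 1)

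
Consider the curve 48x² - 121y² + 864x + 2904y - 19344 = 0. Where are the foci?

Collect terms: 48(x² + 18x) -121(y² - 24y) = 19344
Completing the square gives 48(x + 9)² -121(y - 12)² = 19344 + 3888 - 17424 = 5808.
Divide by 5808: (x + 9)²/121 - (y - 12)²/48 = 1
Hyperbola, center (-9, 12), transverse axis horizontal; a² = 121, b² = 48.
c² = a² + b² = 121 + 48 = 169, so c = 13.
Foci lie on the horizontal axis through the center: (h ± c, k).

(-22, 12) and (4, 12)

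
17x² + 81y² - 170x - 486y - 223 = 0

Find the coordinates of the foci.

Rearranging, 17(x² - 10x) + 81(y² - 6y) = 223.
Complete the square: 17(x - 5)² + 81(y - 3)² = 223 + 425 + 729 = 1377
Dividing both sides by 1377: (x - 5)²/81 + (y - 3)²/17 = 1
Ellipse, center (5, 3), major axis horizontal; a² = 81, b² = 17.
c² = a² - b² = 81 - 17 = 64, so c = 8.
Foci lie on the horizontal axis through the center: (h ± c, k).

(-3, 3) and (13, 3)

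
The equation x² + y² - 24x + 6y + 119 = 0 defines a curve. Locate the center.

Group the x- and y-terms: (x² - 24x) + (y² + 6y) = -119
(x - 12)² + (y + 3)² = -119 + 144 + 9 = 34
So (x - 12)² + (y + 3)² = 34.
Circle centered at (12, -3) with r² = 34.

(12, -3)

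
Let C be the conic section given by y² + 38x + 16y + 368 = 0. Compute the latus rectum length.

Only y is squared. Complete the square in y: (y + 8)² = -38(x + 8).
Vertex (-8, -8); 4p = -38 so p = -19/2. Opens left.
Latus rectum length = |4p| = 38.

38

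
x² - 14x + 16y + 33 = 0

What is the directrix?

y = 5

Only x is squared. Complete the square in x: (x - 7)² = -16(y - 1).
Vertex (7, 1); 4p = -16 so p = -4. Opens down.
Directrix is the horizontal line y = k − p = 1 − (-4) = 5.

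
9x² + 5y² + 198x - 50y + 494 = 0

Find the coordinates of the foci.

Group: 9(x² + 22x) + 5(y² - 10y) = -494
Complete the square in x and y: 9(x + 11)² + 5(y - 5)² = -494 + 1089 + 125 = 720
Dividing both sides by 720: (x + 11)²/80 + (y - 5)²/144 = 1
Ellipse, center (-11, 5), major axis vertical; a² = 144, b² = 80.
c² = a² - b² = 144 - 80 = 64, so c = 8.
Foci lie on the vertical axis through the center: (h, k ± c).

(-11, -3) and (-11, 13)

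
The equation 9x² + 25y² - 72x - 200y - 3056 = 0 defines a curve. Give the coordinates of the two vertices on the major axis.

(-16, 4) and (24, 4)

9(x² - 8x) + 25(y² - 8y) = 3056
9(x - 4)² + 25(y - 4)² = 3056 + 144 + 400 = 3600
Divide through by 3600 to get (x - 4)²/400 + (y - 4)²/144 = 1.
Ellipse, center (4, 4), major axis horizontal; a² = 400, b² = 144.
a = 20. Vertices at (h ± a, k).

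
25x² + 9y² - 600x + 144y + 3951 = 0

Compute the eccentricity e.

e = 4/5

25(x² - 24x) + 9(y² + 16y) = -3951
Complete the square in x and y: 25(x - 12)² + 9(y + 8)² = -3951 + 3600 + 576 = 225
Dividing both sides by 225: (x - 12)²/9 + (y + 8)²/25 = 1
Ellipse, center (12, -8), major axis vertical; a² = 25, b² = 9.
c² = a² - b² = 16, so c = 4.
e = c/a = 4/5.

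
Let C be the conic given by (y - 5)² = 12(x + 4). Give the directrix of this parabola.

x = -7

Vertex (-4, 5); 4p = 12 so p = 3. Opens right.
Directrix is the vertical line x = h − p = -4 − (3) = -7.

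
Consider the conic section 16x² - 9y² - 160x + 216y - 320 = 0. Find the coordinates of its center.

16(x² - 10x) -9(y² - 24y) = 320
Completing the square gives 16(x - 5)² -9(y - 12)² = 320 + 400 - 1296 = -576.
Divide through by -576 to get (y - 12)²/64 - (x - 5)²/36 = 1.
Hyperbola with center (5, 12).

(5, 12)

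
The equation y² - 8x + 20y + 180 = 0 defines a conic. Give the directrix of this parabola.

Only y is squared. Complete the square in y: (y + 10)² = 8(x - 10).
Vertex (10, -10); 4p = 8 so p = 2. Opens right.
Directrix is the vertical line x = h − p = 10 − (2) = 8.

x = 8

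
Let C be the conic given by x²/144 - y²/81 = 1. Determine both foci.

(-15, 0) and (15, 0)

Center (0, 0). The positive term is the x-term, so the transverse axis is horizontal; a² = 144, b² = 81.
c² = a² + b² = 144 + 81 = 225, so c = 15.
Foci lie on the horizontal axis through the center: (h ± c, k).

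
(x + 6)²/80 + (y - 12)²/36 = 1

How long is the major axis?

8√5

Center (-6, 12). The larger denominator 80 sits under the x-term, so the major axis is horizontal; a² = 80, b² = 36.
a² = 80 so a = 4√5; the major axis has length 2a = 8√5.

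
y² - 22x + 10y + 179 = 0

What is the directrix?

x = 3/2

Only y is squared. Complete the square in y: (y + 5)² = 22(x - 7).
Vertex (7, -5); 4p = 22 so p = 11/2. Opens right.
Directrix is the vertical line x = h − p = 7 − (11/2) = 3/2.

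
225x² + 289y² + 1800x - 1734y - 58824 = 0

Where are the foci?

Group the x- and y-terms: 225(x² + 8x) + 289(y² - 6y) = 58824
Completing the square gives 225(x + 4)² + 289(y - 3)² = 58824 + 3600 + 2601 = 65025.
Divide through by 65025 to get (x + 4)²/289 + (y - 3)²/225 = 1.
Ellipse, center (-4, 3), major axis horizontal; a² = 289, b² = 225.
c² = a² - b² = 289 - 225 = 64, so c = 8.
Foci lie on the horizontal axis through the center: (h ± c, k).

(-12, 3) and (4, 3)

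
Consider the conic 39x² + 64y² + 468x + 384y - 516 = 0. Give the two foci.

Collect terms: 39(x² + 12x) + 64(y² + 6y) = 516
Complete the square: 39(x + 6)² + 64(y + 3)² = 516 + 1404 + 576 = 2496
Divide by 2496: (x + 6)²/64 + (y + 3)²/39 = 1
Ellipse, center (-6, -3), major axis horizontal; a² = 64, b² = 39.
c² = a² - b² = 64 - 39 = 25, so c = 5.
Foci lie on the horizontal axis through the center: (h ± c, k).

(-11, -3) and (-1, -3)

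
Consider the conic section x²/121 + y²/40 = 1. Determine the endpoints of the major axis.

Center (0, 0). The larger denominator 121 sits under the x-term, so the major axis is horizontal; a² = 121, b² = 40.
a = 11. Vertices at (h ± a, k).

(-11, 0) and (11, 0)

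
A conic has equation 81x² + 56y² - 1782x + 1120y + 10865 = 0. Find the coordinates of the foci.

(11, -15) and (11, -5)

Group: 81(x² - 22x) + 56(y² + 20y) = -10865
Completing the square gives 81(x - 11)² + 56(y + 10)² = -10865 + 9801 + 5600 = 4536.
Dividing both sides by 4536: (x - 11)²/56 + (y + 10)²/81 = 1
Ellipse, center (11, -10), major axis vertical; a² = 81, b² = 56.
c² = a² - b² = 81 - 56 = 25, so c = 5.
Foci lie on the vertical axis through the center: (h, k ± c).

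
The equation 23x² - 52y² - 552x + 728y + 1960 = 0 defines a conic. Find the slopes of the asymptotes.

√299/26 and -√299/26

Group the x- and y-terms: 23(x² - 24x) -52(y² - 14y) = -1960
Complete the square: 23(x - 12)² -52(y - 7)² = -1960 + 3312 - 2548 = -1196
Divide by -1196: (y - 7)²/23 - (x - 12)²/52 = 1
Hyperbola, center (12, 7), transverse axis vertical; a² = 23, b² = 52.
For a vertical hyperbola the asymptotes have slope ±a/b.
Here that is ±√23/2√13 = ±√299/26.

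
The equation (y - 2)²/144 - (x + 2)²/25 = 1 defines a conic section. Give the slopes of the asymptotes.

Center (-2, 2). The positive term is the y-term, so the transverse axis is vertical; a² = 144, b² = 25.
For a vertical hyperbola the asymptotes have slope ±a/b.
Here that is ±12/5.

12/5 and -12/5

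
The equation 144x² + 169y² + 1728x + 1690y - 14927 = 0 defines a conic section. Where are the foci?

(-11, -5) and (-1, -5)

Group: 144(x² + 12x) + 169(y² + 10y) = 14927
144(x + 6)² + 169(y + 5)² = 14927 + 5184 + 4225 = 24336
Divide by 24336: (x + 6)²/169 + (y + 5)²/144 = 1
Ellipse, center (-6, -5), major axis horizontal; a² = 169, b² = 144.
c² = a² - b² = 169 - 144 = 25, so c = 5.
Foci lie on the horizontal axis through the center: (h ± c, k).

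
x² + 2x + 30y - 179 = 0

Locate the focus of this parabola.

Only x is squared. Complete the square in x: (x + 1)² = -30(y - 6).
Vertex (-1, 6); 4p = -30 so p = -15/2. Opens down.
Focus is p units from the vertex along the axis: (h, k + p).

(-1, -3/2)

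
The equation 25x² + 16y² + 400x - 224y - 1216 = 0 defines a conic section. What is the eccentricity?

e = 3/5

Group: 25(x² + 16x) + 16(y² - 14y) = 1216
Completing the square gives 25(x + 8)² + 16(y - 7)² = 1216 + 1600 + 784 = 3600.
Dividing both sides by 3600: (x + 8)²/144 + (y - 7)²/225 = 1
Ellipse, center (-8, 7), major axis vertical; a² = 225, b² = 144.
c² = a² - b² = 81, so c = 9.
e = c/a = 9/15 = 3/5.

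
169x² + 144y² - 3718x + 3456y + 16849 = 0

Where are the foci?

Group: 169(x² - 22x) + 144(y² + 24y) = -16849
169(x - 11)² + 144(y + 12)² = -16849 + 20449 + 20736 = 24336
Divide through by 24336 to get (x - 11)²/144 + (y + 12)²/169 = 1.
Ellipse, center (11, -12), major axis vertical; a² = 169, b² = 144.
c² = a² - b² = 169 - 144 = 25, so c = 5.
Foci lie on the vertical axis through the center: (h, k ± c).

(11, -17) and (11, -7)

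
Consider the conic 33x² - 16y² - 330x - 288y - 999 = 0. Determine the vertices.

(1, -9) and (9, -9)

Collect terms: 33(x² - 10x) -16(y² + 18y) = 999
Complete the square in x and y: 33(x - 5)² -16(y + 9)² = 999 + 825 - 1296 = 528
Dividing both sides by 528: (x - 5)²/16 - (y + 9)²/33 = 1
Hyperbola, center (5, -9), transverse axis horizontal; a² = 16, b² = 33.
a = 4. Vertices at (h ± a, k).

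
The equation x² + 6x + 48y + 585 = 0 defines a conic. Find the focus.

(-3, -24)

Only x is squared. Complete the square in x: (x + 3)² = -48(y + 12).
Vertex (-3, -12); 4p = -48 so p = -12. Opens down.
Focus is p units from the vertex along the axis: (h, k + p).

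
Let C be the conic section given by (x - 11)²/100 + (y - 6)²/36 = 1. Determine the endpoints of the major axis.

Center (11, 6). The larger denominator 100 sits under the x-term, so the major axis is horizontal; a² = 100, b² = 36.
a = 10. Vertices at (h ± a, k).

(1, 6) and (21, 6)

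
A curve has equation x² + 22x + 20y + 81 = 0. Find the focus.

(-11, -3)

Only x is squared. Complete the square in x: (x + 11)² = -20(y - 2).
Vertex (-11, 2); 4p = -20 so p = -5. Opens down.
Focus is p units from the vertex along the axis: (h, k + p).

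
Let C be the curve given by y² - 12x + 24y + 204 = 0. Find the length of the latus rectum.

12

Only y is squared. Complete the square in y: (y + 12)² = 12(x - 5).
Vertex (5, -12); 4p = 12 so p = 3. Opens right.
Latus rectum length = |4p| = 12.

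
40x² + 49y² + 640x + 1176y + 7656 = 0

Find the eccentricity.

Group the x- and y-terms: 40(x² + 16x) + 49(y² + 24y) = -7656
Complete the square: 40(x + 8)² + 49(y + 12)² = -7656 + 2560 + 7056 = 1960
Divide through by 1960 to get (x + 8)²/49 + (y + 12)²/40 = 1.
Ellipse, center (-8, -12), major axis horizontal; a² = 49, b² = 40.
c² = a² - b² = 9, so c = 3.
e = c/a = 3/7.

e = 3/7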